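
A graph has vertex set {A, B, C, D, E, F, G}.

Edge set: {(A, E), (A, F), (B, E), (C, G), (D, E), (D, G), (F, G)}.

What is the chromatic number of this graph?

3

The cycle G-D-E-A-F-G has odd length 5, so it cannot be 2-colored; at least 3 colors are needed.
3 colors suffice: color 1 → {E, G}; color 2 → {B, C, D, F}; color 3 → {A}. Each edge has distinct colors on its endpoints.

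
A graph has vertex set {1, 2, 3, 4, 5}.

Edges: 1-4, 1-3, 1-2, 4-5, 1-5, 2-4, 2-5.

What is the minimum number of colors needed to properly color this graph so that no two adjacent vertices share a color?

4

1, 2, 4, 5 are mutually adjacent (a clique of size 4), so at least 4 colors are needed.
4 colors suffice: 1=a, 2=c, 3=b, 4=b, 5=d. Each edge has distinct colors on its endpoints.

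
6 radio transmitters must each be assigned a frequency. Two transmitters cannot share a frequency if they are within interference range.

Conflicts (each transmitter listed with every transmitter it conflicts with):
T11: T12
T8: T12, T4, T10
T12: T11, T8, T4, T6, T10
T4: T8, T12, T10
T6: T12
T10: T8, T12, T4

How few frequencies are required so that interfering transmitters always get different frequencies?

T8, T12, T4, T10 pairwise conflict, so at least 4 frequencies are needed.
4 frequencies suffice: frequency 1 → {T12}; frequency 2 → {T11, T8, T6}; frequency 3 → {T10}; frequency 4 → {T4}. No two conflicting transmitters share a frequency.

4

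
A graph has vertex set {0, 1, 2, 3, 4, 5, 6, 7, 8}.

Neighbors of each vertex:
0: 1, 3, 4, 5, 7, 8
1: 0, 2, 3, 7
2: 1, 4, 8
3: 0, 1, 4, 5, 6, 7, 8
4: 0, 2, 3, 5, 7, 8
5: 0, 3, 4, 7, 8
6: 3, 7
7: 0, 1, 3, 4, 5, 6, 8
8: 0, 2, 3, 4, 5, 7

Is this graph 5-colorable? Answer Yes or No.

0, 3, 4, 5, 7, 8 are pairwise adjacent (a clique of size 6), so at least 6 colors are needed.
So 5 colors are not enough.

No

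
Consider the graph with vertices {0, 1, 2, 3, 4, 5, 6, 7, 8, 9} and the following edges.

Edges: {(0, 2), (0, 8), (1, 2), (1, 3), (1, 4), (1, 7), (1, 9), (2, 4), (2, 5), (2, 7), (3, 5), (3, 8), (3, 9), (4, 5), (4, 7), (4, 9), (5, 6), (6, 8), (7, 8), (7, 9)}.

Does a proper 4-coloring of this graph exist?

Yes

The chromatic number is 4. 1, 4, 7, 9 are pairwise adjacent (a clique of size 4), so at least 4 colors are needed.
4 colors suffice: color a → {2, 8, 9}; color b → {0, 1, 5}; color c → {3, 4, 6}; color d → {7}.
That is already a proper 4-coloring.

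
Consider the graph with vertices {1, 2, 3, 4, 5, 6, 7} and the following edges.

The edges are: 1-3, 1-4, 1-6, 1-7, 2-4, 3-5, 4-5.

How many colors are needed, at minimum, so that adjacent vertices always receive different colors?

2 and 4 are adjacent, so at least 2 colors are needed.
A valid assignment using 2 colors: 1=red, 2=red, 3=blue, 4=blue, 5=red, 6=blue, 7=blue. Every edge joins two different colors.

2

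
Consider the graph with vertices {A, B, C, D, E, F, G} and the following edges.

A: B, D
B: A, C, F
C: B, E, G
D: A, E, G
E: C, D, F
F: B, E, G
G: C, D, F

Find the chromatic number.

3

The cycle D-A-B-C-G-D has odd length 5, so it cannot be 2-colored; at least 3 colors are needed.
One proper 3-coloring: A=3, B=1, C=2, D=2, E=1, F=2, G=1. Every edge joins two different colors.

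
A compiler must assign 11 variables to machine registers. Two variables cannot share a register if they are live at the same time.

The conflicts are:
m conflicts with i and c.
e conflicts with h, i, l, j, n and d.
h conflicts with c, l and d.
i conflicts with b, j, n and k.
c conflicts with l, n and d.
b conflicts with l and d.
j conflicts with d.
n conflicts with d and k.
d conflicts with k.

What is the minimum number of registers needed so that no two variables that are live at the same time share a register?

h, c, l all conflict with each other, so at least 3 registers are needed.
3 registers suffice: register 1 → {i, l, d}; register 2 → {e, c, b, k}; register 3 → {m, h, j, n}. Every pair that conflicts lands in different registers.

3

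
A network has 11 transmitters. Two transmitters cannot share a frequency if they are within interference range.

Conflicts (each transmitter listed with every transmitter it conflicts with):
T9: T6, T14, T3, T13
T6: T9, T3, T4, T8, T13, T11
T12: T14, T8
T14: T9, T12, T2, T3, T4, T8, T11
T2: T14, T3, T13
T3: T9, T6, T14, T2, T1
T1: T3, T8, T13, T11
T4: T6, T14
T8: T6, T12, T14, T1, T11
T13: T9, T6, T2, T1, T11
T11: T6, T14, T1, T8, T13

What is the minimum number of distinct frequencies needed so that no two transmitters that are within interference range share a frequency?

3

T14, T2, T3 are mutually in conflict, so at least 3 frequencies are needed.
3 frequencies suffice: frequency 1 → {T6, T14, T1}; frequency 2 → {T9, T12, T2, T4, T11}; frequency 3 → {T3, T8, T13}. Every pair that conflicts lands in different frequencies.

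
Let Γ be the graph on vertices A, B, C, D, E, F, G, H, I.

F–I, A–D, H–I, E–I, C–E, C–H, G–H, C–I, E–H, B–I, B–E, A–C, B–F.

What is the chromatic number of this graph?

4

C, E, H, I are pairwise adjacent (a clique of size 4), so at least 4 colors are needed.
4 colors suffice: color 1 → {A, G, I}; color 2 → {B, C, D}; color 3 → {E, F}; color 4 → {H}. No two adjacent vertices share a color.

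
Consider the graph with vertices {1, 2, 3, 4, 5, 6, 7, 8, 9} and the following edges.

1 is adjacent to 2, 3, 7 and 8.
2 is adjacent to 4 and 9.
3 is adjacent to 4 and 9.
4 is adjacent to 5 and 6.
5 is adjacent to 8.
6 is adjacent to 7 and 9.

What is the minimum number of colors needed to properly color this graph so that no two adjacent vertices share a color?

3

The cycle 4-5-8-1-3-4 has odd length 5, so it cannot be 2-colored; at least 3 colors are needed.
3 colors suffice: color a → {1, 4, 9}; color b → {2, 3, 6, 8}; color c → {5, 7}. Every edge joins two different colors.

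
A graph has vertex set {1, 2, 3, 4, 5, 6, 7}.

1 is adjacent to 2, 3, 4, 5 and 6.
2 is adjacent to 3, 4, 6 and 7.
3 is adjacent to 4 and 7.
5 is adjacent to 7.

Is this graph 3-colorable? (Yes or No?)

No

1, 2, 3, 4 are pairwise adjacent (a clique of size 4), so at least 4 colors are needed.
So 3 colors are not enough.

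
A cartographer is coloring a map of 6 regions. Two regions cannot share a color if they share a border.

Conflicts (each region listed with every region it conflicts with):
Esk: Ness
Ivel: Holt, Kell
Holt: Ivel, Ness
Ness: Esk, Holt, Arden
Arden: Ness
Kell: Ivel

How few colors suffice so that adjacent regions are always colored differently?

2

Ivel and Holt conflict, so at least 2 colors are needed.
A valid assignment using 2 colors: Esk=2, Ivel=1, Holt=2, Ness=1, Arden=2, Kell=2. No two conflicting regions share a color.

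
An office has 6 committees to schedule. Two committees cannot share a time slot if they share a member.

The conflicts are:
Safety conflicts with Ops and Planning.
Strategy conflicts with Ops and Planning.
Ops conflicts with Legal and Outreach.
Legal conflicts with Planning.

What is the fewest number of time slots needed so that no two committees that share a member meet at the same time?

2

Ops and Outreach conflict, so at least 2 time slots are needed.
2 time slots suffice: time slot 1 → {Ops, Planning}; time slot 2 → {Safety, Strategy, Legal, Outreach}. No two conflicting committees share a time slot.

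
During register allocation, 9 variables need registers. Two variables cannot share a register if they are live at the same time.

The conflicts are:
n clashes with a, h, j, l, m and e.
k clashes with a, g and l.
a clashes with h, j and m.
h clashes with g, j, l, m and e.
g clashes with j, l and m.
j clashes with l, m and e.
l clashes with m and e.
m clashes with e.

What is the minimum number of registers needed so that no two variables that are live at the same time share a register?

6

n, h, j, l, m, e all conflict with each other, so at least 6 registers are needed.
6 registers suffice: register 1 → {a, l}; register 2 → {k, h}; register 3 → {j}; register 4 → {m}; register 5 → {n, g}; register 6 → {e}. No two conflicting variables share a register.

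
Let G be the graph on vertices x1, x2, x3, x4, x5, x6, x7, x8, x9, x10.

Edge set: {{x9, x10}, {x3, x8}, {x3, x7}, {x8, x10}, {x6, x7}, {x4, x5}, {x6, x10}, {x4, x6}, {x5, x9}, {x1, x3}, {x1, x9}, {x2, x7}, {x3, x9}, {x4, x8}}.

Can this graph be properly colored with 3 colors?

Yes

The chromatic number is 3. x1, x3, x9 are pairwise adjacent, so at least 3 colors are needed.
A valid assignment using 3 colors: x1=3, x2=1, x3=1, x4=1, x5=3, x6=2, x7=3, x8=2, x9=2, x10=1.
That is already a proper 3-coloring.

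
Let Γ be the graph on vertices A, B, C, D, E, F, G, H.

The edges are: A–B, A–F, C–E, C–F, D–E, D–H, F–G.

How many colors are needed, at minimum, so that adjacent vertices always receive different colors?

2

D and H are adjacent, so at least 2 colors are needed.
A valid assignment using 2 colors: A=2, B=1, C=2, D=2, E=1, F=1, G=2, H=1. No two adjacent vertices share a color.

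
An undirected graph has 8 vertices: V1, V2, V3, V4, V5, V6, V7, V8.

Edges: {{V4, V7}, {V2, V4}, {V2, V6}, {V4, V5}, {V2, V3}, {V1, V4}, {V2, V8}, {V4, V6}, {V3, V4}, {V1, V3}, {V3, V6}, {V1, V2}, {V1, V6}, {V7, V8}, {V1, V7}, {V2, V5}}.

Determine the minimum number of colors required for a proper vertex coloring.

5

V1, V2, V3, V4, V6 are pairwise adjacent (a clique of size 5), so at least 5 colors are needed.
5 colors suffice: color 1 → {V4, V8}; color 2 → {V2, V7}; color 3 → {V1, V5}; color 4 → {V6}; color 5 → {V3}. Every edge joins two different colors.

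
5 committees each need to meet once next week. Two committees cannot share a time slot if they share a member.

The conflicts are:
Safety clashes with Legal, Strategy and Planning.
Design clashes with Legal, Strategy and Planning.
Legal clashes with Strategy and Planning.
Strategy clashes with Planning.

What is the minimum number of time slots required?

Safety, Legal, Strategy, Planning pairwise conflict, so at least 4 time slots are needed.
A valid assignment using 4 time slots: Safety=4, Design=4, Legal=1, Strategy=2, Planning=3. No two conflicting committees share a time slot.

4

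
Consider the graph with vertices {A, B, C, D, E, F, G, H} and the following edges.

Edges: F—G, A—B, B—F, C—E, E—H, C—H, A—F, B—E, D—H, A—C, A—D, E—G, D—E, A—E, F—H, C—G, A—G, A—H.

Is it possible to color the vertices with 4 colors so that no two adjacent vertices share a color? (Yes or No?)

The chromatic number is 4. A, C, E, H form a clique, so at least 4 colors are needed.
4 colors suffice: color red → {A}; color blue → {E, F}; color green → {B, G, H}; color yellow → {C, D}.
That is already a proper 4-coloring.

Yes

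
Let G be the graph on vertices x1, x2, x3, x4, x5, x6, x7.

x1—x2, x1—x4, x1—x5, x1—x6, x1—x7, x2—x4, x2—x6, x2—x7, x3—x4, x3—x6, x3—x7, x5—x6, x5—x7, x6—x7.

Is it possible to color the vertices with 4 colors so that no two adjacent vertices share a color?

The chromatic number is 4. x1, x2, x6, x7 are mutually adjacent (a clique of size 4), so at least 4 colors are needed.
4 colors suffice: color 1 → {x1, x3}; color 2 → {x4, x7}; color 3 → {x6}; color 4 → {x2, x5}.
That is already a proper 4-coloring.

Yes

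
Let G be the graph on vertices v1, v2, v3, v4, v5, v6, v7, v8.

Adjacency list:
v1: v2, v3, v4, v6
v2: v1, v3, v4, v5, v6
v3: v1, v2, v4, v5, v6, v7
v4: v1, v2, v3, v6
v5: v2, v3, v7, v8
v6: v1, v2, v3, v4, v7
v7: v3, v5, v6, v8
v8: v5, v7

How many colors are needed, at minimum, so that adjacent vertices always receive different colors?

5

v1, v2, v3, v4, v6 are pairwise adjacent (a clique of size 5), so at least 5 colors are needed.
5 colors suffice: color red → {v3, v8}; color blue → {v2, v7}; color green → {v5, v6}; color yellow → {v1}; color purple → {v4}. Each edge has distinct colors on its endpoints.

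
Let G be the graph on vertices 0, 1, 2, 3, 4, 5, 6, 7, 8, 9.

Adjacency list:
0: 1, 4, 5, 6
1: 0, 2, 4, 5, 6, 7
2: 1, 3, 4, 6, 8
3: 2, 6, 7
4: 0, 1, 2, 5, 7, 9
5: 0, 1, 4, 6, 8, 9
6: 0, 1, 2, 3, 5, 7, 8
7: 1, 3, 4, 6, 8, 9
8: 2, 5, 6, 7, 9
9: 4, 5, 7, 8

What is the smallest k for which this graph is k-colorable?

0, 1, 5, 6 are pairwise adjacent (a clique of size 4), so at least 4 colors are needed.
4 colors suffice: color a → {4, 6}; color b → {2, 5, 7}; color c → {1, 3, 8}; color d → {0, 9}. Every edge joins two different colors.

4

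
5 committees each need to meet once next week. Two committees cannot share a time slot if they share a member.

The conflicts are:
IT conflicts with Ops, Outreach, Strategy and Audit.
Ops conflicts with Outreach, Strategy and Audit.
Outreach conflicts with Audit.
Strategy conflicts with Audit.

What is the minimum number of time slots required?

4

IT, Ops, Outreach, Audit pairwise conflict, so at least 4 time slots are needed.
4 time slots suffice: time slot 1 → {Audit}; time slot 2 → {IT}; time slot 3 → {Ops}; time slot 4 → {Outreach, Strategy}. No two conflicting committees share a time slot.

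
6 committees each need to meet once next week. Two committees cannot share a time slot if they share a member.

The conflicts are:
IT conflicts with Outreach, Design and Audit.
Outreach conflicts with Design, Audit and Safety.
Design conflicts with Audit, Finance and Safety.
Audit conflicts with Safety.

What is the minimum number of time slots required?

4

Outreach, Design, Audit, Safety all conflict with each other, so at least 4 time slots are needed.
4 time slots suffice: time slot 1 → {Design}; time slot 2 → {Audit, Finance}; time slot 3 → {Outreach}; time slot 4 → {IT, Safety}. Each listed conflict is separated.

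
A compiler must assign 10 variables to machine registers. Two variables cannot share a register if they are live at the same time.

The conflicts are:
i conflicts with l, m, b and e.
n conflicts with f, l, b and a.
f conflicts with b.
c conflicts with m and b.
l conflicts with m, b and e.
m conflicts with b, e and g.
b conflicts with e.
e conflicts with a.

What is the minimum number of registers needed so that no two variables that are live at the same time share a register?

5

i, l, m, b, e are mutually in conflict, so at least 5 registers are needed.
Using 5 registers: i=5, n=2, f=3, c=3, l=3, m=2, b=1, e=4, a=1, g=1. Every pair that conflicts lands in different registers.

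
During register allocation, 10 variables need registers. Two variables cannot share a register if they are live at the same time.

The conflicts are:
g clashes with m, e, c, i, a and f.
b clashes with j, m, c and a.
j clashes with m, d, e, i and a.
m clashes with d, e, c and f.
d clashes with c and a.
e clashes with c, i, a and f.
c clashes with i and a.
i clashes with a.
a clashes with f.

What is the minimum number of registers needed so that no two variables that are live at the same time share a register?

5

g, e, c, i, a pairwise conflict, so at least 5 registers are needed.
5 registers suffice: register 1 → {m, a}; register 2 → {j, c, f}; register 3 → {b, d, e}; register 4 → {g}; register 5 → {i}. Every pair that conflicts lands in different registers.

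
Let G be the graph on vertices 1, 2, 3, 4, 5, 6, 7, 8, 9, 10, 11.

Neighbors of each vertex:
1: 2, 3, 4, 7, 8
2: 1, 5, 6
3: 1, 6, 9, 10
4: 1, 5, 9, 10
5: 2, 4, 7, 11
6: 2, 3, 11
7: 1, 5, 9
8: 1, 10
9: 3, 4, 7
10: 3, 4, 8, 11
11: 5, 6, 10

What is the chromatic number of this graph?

2

3 and 10 are adjacent, so at least 2 colors are needed.
A valid assignment using 2 colors: 1=red, 2=blue, 3=blue, 4=blue, 5=red, 6=red, 7=blue, 8=blue, 9=red, 10=red, 11=blue. Every edge joins two different colors.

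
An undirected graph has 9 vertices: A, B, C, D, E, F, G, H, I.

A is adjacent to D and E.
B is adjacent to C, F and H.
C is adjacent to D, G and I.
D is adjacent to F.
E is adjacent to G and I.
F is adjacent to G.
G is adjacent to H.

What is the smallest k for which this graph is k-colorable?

The cycle E-G-C-D-A-E has odd length 5, so it cannot be 2-colored; at least 3 colors are needed.
3 colors suffice: color red → {C, E, F, H}; color blue → {B, D, G, I}; color green → {A}. Every edge joins two different colors.

3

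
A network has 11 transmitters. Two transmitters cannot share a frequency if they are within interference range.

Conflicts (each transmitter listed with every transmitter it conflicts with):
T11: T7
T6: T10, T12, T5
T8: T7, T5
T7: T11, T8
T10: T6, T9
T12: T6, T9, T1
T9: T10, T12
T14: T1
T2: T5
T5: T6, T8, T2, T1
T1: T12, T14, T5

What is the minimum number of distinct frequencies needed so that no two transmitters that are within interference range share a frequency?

2

T14 and T1 conflict, so at least 2 frequencies are needed.
2 frequencies suffice: frequency 1 → {T7, T10, T12, T14, T5}; frequency 2 → {T11, T6, T8, T9, T2, T1}. Every pair that conflicts lands in different frequencies.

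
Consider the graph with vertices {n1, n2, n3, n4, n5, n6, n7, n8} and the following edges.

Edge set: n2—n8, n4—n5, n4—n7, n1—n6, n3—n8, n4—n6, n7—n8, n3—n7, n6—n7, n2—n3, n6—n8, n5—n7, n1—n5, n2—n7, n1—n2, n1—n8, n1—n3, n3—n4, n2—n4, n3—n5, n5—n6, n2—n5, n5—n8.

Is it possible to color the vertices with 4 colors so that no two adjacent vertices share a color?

No

n2, n3, n4, n5, n7 are mutually adjacent (a clique of size 5), so at least 5 colors are needed.
So 4 colors are not enough.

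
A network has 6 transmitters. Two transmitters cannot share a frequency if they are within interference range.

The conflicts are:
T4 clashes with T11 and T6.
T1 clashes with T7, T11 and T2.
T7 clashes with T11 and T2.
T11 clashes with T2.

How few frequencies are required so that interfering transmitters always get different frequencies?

4

T1, T7, T11, T2 pairwise conflict, so at least 4 frequencies are needed.
4 frequencies suffice: frequency 1 → {T11, T6}; frequency 2 → {T4, T2}; frequency 3 → {T1}; frequency 4 → {T7}. No two conflicting transmitters share a frequency.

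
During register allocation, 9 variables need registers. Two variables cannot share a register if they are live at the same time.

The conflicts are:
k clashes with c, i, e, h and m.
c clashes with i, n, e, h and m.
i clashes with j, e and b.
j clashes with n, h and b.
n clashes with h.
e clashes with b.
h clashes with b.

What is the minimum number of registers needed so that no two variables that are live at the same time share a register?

4

k, c, i, e are mutually in conflict, so at least 4 registers are needed.
4 registers suffice: k=2, c=1, i=3, j=1, n=2, e=4, h=3, b=2, m=3. Each listed conflict is separated.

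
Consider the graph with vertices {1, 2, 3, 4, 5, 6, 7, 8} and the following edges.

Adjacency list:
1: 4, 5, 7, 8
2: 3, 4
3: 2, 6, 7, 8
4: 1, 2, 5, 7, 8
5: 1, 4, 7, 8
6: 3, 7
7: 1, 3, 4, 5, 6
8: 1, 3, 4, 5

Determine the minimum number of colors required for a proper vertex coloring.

1, 4, 5, 7 form a clique, so at least 4 colors are needed.
A valid assignment using 4 colors: 1=c, 2=b, 3=a, 4=a, 5=d, 6=c, 7=b, 8=b. Each edge has distinct colors on its endpoints.

4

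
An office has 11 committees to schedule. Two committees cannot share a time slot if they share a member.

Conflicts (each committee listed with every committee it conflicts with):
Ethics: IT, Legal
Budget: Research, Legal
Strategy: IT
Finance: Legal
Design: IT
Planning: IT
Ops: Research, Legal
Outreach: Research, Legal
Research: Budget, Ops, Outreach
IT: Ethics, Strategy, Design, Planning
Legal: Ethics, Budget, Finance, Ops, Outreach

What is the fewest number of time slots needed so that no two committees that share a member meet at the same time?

2

Strategy and IT conflict, so at least 2 time slots are needed.
A valid assignment using 2 time slots: Ethics=2, Budget=2, Strategy=2, Finance=2, Design=2, Planning=2, Ops=2, Outreach=2, Research=1, IT=1, Legal=1. Every pair that conflicts lands in different time slots.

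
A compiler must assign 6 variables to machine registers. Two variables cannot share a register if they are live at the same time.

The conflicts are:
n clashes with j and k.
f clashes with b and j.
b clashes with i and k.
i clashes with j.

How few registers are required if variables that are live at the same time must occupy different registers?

The cycle k-n-j-i-b-k has odd length 5, so it cannot be 2-colored; at least 3 registers are needed.
3 registers suffice: n=3, f=2, b=1, i=2, j=1, k=2. Every pair that conflicts lands in different registers.

3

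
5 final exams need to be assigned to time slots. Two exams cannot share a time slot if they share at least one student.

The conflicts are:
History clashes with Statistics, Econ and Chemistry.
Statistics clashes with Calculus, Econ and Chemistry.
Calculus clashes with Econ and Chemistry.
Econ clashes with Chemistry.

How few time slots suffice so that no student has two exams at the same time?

Statistics, Calculus, Econ, Chemistry are mutually in conflict, so at least 4 time slots are needed.
4 time slots suffice: History=4, Statistics=1, Calculus=4, Econ=2, Chemistry=3. No two conflicting exams share a time slot.

4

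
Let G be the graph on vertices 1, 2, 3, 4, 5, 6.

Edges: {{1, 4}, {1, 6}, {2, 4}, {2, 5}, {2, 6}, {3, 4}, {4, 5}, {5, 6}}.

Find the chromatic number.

2, 4, 5 are pairwise adjacent, so at least 3 colors are needed.
A valid assignment using 3 colors: 1=blue, 2=green, 3=blue, 4=red, 5=blue, 6=red. No two adjacent vertices share a color.

3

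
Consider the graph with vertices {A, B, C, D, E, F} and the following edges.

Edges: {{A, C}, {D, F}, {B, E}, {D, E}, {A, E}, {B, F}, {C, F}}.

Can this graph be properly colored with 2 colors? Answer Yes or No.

No

The cycle B-F-C-A-E-B has odd length 5, so it cannot be 2-colored; at least 3 colors are needed.
So 2 colors are not enough.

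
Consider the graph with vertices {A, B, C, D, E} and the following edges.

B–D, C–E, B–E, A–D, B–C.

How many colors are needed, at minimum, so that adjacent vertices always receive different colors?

B, C, E are pairwise adjacent, so at least 3 colors are needed.
A valid assignment using 3 colors: A=1, B=1, C=2, D=2, E=3. Each edge has distinct colors on its endpoints.

3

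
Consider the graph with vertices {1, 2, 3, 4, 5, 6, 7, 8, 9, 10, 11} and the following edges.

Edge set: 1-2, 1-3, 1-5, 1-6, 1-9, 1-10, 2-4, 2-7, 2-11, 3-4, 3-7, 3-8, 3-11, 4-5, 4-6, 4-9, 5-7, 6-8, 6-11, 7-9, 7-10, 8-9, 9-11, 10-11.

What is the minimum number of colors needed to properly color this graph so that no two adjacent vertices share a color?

2

1 and 5 are adjacent, so at least 2 colors are needed.
2 colors suffice: color a → {1, 4, 7, 8, 11}; color b → {2, 3, 5, 6, 9, 10}. Each edge has distinct colors on its endpoints.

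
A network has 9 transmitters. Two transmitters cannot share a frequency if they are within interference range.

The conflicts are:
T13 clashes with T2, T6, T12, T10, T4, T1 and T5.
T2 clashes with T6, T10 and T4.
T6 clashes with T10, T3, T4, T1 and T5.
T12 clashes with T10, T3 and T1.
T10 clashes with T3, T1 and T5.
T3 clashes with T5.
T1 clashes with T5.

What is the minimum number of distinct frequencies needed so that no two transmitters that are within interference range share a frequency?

T13, T6, T10, T1, T5 are mutually in conflict, so at least 5 frequencies are needed.
Using 5 frequencies: T13=3, T2=4, T6=2, T12=2, T10=1, T3=3, T4=1, T1=4, T5=5. No two conflicting transmitters share a frequency.

5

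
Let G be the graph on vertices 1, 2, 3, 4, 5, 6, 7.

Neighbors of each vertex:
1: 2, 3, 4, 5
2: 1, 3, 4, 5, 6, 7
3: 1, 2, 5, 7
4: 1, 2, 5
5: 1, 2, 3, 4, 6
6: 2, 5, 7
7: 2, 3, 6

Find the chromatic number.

1, 2, 4, 5 form a clique, so at least 4 colors are needed.
4 colors suffice: color red → {2}; color blue → {5, 7}; color green → {3, 4, 6}; color yellow → {1}. Each edge has distinct colors on its endpoints.

4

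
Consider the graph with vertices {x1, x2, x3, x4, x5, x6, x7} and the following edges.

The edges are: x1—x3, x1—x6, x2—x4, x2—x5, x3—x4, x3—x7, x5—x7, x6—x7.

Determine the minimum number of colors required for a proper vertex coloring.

3

The cycle x3-x4-x2-x5-x7-x3 has odd length 5, so it cannot be 2-colored; at least 3 colors are needed.
A valid assignment using 3 colors: x1=1, x2=1, x3=2, x4=3, x5=2, x6=2, x7=1. Every edge joins two different colors.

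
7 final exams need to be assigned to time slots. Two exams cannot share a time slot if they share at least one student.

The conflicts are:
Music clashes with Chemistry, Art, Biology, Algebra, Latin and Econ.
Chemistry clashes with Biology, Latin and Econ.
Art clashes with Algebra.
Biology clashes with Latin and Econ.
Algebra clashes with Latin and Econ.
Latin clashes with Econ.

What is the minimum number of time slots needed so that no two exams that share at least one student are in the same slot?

Music, Chemistry, Biology, Latin, Econ are mutually in conflict, so at least 5 time slots are needed.
5 time slots suffice: Music=1, Chemistry=5, Art=2, Biology=4, Algebra=4, Latin=2, Econ=3. Every pair that conflicts lands in different time slots.

5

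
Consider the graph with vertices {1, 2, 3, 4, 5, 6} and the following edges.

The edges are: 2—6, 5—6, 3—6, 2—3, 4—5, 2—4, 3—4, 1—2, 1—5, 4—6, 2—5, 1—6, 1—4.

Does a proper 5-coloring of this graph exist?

Yes

The chromatic number is 5. 1, 2, 4, 5, 6 are pairwise adjacent (a clique of size 5), so at least 5 colors are needed.
5 colors suffice: color red → {6}; color blue → {2}; color green → {4}; color yellow → {1, 3}; color purple → {5}.
That is already a proper 5-coloring.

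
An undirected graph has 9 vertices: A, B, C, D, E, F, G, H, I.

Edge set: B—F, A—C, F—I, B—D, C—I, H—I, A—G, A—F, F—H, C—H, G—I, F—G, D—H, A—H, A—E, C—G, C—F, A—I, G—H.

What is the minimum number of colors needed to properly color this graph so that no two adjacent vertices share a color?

6

A, C, F, G, H, I are pairwise adjacent (a clique of size 6), so at least 6 colors are needed.
6 colors suffice: A=1, B=1, C=5, D=2, E=2, F=2, G=6, H=3, I=4. Each edge has distinct colors on its endpoints.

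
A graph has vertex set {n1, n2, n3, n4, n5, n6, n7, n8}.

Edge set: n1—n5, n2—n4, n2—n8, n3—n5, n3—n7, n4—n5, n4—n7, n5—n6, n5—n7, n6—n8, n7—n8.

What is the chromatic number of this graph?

3

n4, n5, n7 form a triangle, so at least 3 colors are needed.
A valid assignment using 3 colors: n1=B, n2=B, n3=G, n4=G, n5=R, n6=B, n7=B, n8=R. Each edge has distinct colors on its endpoints.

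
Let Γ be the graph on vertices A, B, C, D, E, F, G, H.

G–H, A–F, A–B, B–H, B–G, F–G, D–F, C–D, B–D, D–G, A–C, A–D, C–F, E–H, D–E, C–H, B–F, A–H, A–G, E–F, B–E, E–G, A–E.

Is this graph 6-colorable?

Yes

The chromatic number is 6. A, B, D, E, F, G are mutually adjacent (a clique of size 6), so at least 6 colors are needed.
6 colors suffice: color 1 → {A}; color 2 → {C, E}; color 3 → {D, H}; color 4 → {B}; color 5 → {F}; color 6 → {G}.
That is already a proper 6-coloring.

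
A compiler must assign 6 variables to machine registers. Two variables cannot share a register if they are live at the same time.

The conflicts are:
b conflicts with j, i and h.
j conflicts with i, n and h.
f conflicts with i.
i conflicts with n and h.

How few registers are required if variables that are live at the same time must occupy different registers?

b, j, i, h are mutually in conflict, so at least 4 registers are needed.
4 registers suffice: register 1 → {i}; register 2 → {j, f}; register 3 → {b, n}; register 4 → {h}. Every pair that conflicts lands in different registers.

4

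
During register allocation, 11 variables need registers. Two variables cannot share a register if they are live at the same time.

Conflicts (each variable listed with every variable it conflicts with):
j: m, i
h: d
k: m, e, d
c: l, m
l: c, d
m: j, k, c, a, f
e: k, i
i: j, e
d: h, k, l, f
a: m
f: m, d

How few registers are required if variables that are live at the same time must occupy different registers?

The cycle j-i-e-k-m-j has odd length 5, so it cannot be 2-colored; at least 3 registers are needed.
Using 3 registers: j=2, h=2, k=2, c=2, l=3, m=1, e=1, i=3, d=1, a=2, f=2. Each listed conflict is separated.

3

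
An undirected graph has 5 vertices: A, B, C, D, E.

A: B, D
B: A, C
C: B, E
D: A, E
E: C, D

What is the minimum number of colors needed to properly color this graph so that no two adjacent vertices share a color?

3

The cycle D-E-C-B-A-D has odd length 5, so it cannot be 2-colored; at least 3 colors are needed.
3 colors suffice: A=red, B=blue, C=red, D=green, E=blue. No two adjacent vertices share a color.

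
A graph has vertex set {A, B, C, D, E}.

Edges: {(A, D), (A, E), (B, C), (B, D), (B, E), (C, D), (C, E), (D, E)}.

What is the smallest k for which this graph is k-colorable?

4

B, C, D, E are pairwise adjacent (a clique of size 4), so at least 4 colors are needed.
One proper 4-coloring: A=green, B=green, C=yellow, D=blue, E=red. Each edge has distinct colors on its endpoints.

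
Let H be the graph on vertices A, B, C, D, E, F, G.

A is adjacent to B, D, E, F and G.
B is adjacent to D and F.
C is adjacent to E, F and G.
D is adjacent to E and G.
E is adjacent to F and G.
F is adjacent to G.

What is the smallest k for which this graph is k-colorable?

4

C, E, F, G are mutually adjacent (a clique of size 4), so at least 4 colors are needed.
4 colors suffice: color 1 → {D, F}; color 2 → {B, E}; color 3 → {A, C}; color 4 → {G}. No two adjacent vertices share a color.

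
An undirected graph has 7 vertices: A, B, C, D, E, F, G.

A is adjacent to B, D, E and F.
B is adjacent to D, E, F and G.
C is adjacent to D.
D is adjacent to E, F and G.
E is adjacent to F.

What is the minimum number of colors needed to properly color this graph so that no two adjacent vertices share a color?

A, B, D, E, F are pairwise adjacent (a clique of size 5), so at least 5 colors are needed.
5 colors suffice: color 1 → {D}; color 2 → {B, C}; color 3 → {F, G}; color 4 → {E}; color 5 → {A}. Every edge joins two different colors.

5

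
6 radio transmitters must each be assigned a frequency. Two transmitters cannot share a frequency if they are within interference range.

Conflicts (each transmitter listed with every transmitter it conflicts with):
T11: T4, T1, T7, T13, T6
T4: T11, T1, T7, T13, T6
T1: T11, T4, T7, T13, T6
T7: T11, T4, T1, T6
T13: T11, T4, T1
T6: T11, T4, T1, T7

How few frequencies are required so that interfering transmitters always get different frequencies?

T11, T4, T1, T7, T6 pairwise conflict, so at least 5 frequencies are needed.
5 frequencies suffice: frequency 1 → {T11}; frequency 2 → {T4}; frequency 3 → {T1}; frequency 4 → {T7, T13}; frequency 5 → {T6}. Each listed conflict is separated.

5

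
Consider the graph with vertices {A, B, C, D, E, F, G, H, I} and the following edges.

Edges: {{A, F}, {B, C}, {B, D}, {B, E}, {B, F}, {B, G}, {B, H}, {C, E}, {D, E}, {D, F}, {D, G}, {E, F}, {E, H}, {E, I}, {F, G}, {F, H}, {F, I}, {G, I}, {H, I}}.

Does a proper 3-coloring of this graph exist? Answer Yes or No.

No

B, D, F, G are mutually adjacent (a clique of size 4), so at least 4 colors are needed.
So 3 colors are not enough.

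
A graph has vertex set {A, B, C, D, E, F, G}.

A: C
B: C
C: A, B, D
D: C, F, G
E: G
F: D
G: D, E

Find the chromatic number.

D and F are adjacent, so at least 2 colors are needed.
A valid assignment using 2 colors: A=2, B=2, C=1, D=2, E=2, F=1, G=1. Every edge joins two different colors.

2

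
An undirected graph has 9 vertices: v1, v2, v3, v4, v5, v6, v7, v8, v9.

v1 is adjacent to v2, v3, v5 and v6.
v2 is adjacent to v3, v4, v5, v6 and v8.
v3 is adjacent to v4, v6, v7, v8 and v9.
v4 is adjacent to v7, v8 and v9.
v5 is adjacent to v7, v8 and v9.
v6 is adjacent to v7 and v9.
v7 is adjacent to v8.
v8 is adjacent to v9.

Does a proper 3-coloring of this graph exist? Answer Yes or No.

No

v2, v3, v4, v8 form a clique, so at least 4 colors are needed.
So 3 colors are not enough.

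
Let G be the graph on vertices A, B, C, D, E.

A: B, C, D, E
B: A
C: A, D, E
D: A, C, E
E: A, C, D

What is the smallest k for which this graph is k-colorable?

A, C, D, E are mutually adjacent (a clique of size 4), so at least 4 colors are needed.
4 colors suffice: color red → {A}; color blue → {B, E}; color green → {C}; color yellow → {D}. No two adjacent vertices share a color.

4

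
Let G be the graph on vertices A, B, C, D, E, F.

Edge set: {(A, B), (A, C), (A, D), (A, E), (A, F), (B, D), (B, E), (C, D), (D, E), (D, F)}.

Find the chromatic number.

A, B, D, E form a clique, so at least 4 colors are needed.
4 colors suffice: A=red, B=yellow, C=green, D=blue, E=green, F=green. Every edge joins two different colors.

4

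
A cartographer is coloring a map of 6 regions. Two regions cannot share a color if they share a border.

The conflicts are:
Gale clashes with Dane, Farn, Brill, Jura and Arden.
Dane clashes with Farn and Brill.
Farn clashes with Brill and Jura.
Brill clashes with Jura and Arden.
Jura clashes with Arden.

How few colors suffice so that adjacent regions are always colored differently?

Gale, Brill, Jura, Arden are mutually in conflict, so at least 4 colors are needed.
4 colors suffice: color 1 → {Gale}; color 2 → {Brill}; color 3 → {Dane, Jura}; color 4 → {Farn, Arden}. No two conflicting regions share a color.

4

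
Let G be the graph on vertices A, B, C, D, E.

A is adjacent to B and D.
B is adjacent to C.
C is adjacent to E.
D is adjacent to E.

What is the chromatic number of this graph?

3

The cycle A-D-E-C-B-A has odd length 5, so it cannot be 2-colored; at least 3 colors are needed.
3 colors suffice: color 1 → {A, E}; color 2 → {C, D}; color 3 → {B}. Every edge joins two different colors.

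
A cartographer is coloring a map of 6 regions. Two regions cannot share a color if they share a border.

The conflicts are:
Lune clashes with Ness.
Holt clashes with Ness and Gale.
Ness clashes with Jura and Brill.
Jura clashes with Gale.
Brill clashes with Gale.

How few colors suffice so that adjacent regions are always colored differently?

2

Ness and Jura conflict, so at least 2 colors are needed.
2 colors suffice: color 1 → {Ness, Gale}; color 2 → {Lune, Holt, Jura, Brill}. No two conflicting regions share a color.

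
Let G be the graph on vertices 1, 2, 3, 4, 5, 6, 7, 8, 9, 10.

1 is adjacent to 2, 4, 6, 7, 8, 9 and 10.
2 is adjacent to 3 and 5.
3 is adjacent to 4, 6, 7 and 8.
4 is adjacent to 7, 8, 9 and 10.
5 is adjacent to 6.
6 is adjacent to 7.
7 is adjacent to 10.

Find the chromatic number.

4

1, 4, 7, 10 form a clique, so at least 4 colors are needed.
4 colors suffice: color a → {1, 3, 5}; color b → {2, 4, 6}; color c → {7, 8, 9}; color d → {10}. Each edge has distinct colors on its endpoints.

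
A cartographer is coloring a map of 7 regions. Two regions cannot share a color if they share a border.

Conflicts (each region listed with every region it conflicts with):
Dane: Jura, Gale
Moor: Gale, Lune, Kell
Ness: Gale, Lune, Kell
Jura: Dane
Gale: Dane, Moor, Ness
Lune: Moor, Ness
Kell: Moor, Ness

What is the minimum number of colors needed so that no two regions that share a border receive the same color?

2

Dane and Gale conflict, so at least 2 colors are needed.
A valid assignment using 2 colors: Dane=2, Moor=2, Ness=2, Jura=1, Gale=1, Lune=1, Kell=1. Every pair that conflicts lands in different colors.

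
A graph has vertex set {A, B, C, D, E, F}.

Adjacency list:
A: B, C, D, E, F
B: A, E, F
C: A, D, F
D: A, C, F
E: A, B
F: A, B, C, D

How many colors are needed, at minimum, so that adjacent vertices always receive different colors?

4

A, C, D, F form a clique, so at least 4 colors are needed.
A valid assignment using 4 colors: A=red, B=green, C=yellow, D=green, E=blue, F=blue. Each edge has distinct colors on its endpoints.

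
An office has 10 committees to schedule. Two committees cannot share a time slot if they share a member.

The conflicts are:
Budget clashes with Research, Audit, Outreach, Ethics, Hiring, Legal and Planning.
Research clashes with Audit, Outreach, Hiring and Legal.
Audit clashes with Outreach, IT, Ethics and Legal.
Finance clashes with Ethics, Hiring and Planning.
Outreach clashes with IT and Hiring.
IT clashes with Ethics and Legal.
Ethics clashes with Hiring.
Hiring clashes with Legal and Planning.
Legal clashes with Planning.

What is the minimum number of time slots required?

Budget, Hiring, Legal, Planning all conflict with each other, so at least 4 time slots are needed.
4 time slots suffice: time slot 1 → {Budget, Finance, IT}; time slot 2 → {Audit, Hiring}; time slot 3 → {Outreach, Ethics, Legal}; time slot 4 → {Research, Planning}. Each listed conflict is separated.

4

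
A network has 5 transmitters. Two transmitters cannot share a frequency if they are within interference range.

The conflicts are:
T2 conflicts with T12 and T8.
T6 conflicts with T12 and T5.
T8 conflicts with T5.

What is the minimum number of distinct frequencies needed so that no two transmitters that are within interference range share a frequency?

3

The cycle T6-T5-T8-T2-T12-T6 has odd length 5, so it cannot be 2-colored; at least 3 frequencies are needed.
A valid assignment using 3 frequencies: T2=2, T6=1, T12=3, T8=1, T5=2. Every pair that conflicts lands in different frequencies.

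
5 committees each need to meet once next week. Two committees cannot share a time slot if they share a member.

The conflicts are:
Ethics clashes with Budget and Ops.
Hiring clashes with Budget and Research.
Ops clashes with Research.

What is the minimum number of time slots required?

3

The cycle Ops-Research-Hiring-Budget-Ethics-Ops has odd length 5, so it cannot be 2-colored; at least 3 time slots are needed.
3 time slots suffice: Ethics=2, Hiring=1, Budget=3, Ops=1, Research=2. No two conflicting committees share a time slot.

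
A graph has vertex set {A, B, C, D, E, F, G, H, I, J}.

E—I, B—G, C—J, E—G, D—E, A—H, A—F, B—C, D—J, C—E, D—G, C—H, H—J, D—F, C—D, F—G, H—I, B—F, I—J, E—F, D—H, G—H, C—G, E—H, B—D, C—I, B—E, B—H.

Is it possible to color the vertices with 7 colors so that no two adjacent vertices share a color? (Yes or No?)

Yes

The chromatic number is 6. B, C, D, E, G, H are pairwise adjacent (a clique of size 6), so at least 6 colors are needed.
6 colors suffice: color 1 → {F, H}; color 2 → {A, C}; color 3 → {E, J}; color 4 → {D, I}; color 5 → {G}; color 6 → {B}.
Since 7 ≥ 6, a proper 7-coloring certainly exists.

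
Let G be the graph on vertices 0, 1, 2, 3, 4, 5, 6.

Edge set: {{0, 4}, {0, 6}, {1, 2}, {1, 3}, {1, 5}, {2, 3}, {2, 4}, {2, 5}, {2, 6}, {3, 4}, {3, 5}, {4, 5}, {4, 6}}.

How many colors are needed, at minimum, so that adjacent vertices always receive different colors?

4

1, 2, 3, 5 are pairwise adjacent (a clique of size 4), so at least 4 colors are needed.
4 colors suffice: color a → {0, 2}; color b → {1, 4}; color c → {3, 6}; color d → {5}. Each edge has distinct colors on its endpoints.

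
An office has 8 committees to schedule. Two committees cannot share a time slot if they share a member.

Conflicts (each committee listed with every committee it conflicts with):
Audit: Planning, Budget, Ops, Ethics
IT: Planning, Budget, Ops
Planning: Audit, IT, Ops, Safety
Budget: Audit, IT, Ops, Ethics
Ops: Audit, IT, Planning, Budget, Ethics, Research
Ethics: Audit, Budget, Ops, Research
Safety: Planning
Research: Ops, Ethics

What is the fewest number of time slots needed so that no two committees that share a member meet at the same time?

4

Audit, Budget, Ops, Ethics pairwise conflict, so at least 4 time slots are needed.
4 time slots suffice: time slot 1 → {Ops, Safety}; time slot 2 → {Planning, Ethics}; time slot 3 → {Budget, Research}; time slot 4 → {Audit, IT}. Every pair that conflicts lands in different time slots.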